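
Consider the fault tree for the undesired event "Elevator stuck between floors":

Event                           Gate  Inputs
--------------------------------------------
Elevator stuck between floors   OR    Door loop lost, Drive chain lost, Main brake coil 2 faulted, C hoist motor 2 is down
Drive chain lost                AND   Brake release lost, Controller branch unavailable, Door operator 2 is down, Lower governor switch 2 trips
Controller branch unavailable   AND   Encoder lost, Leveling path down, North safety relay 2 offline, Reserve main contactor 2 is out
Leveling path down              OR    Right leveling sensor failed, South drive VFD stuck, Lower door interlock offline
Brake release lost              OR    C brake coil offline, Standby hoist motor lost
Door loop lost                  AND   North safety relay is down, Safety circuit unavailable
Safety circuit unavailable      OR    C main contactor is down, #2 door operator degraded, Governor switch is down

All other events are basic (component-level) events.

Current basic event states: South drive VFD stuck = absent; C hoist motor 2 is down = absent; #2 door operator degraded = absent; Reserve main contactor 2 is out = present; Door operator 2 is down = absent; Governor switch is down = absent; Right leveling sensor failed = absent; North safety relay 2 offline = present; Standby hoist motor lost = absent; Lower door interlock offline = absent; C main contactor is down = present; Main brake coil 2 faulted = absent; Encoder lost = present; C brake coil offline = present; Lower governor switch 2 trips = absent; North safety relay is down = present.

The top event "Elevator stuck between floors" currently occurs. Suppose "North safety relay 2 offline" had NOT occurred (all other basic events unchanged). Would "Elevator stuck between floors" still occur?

Yes

Counterfactual: set "North safety relay 2 offline" to not occurred.
Safety circuit unavailable [OR]: C main contactor is down=occurs, #2 door operator degraded=not, Governor switch is down=not → at least one input occurs → occurs.
Door loop lost [AND]: North safety relay is down=occurs, Safety circuit unavailable=occurs → all inputs occur → occurs.
Brake release lost [OR]: C brake coil offline=occurs, Standby hoist motor lost=not → at least one input occurs → occurs.
Leveling path down [OR]: Right leveling sensor failed=not, South drive VFD stuck=not, Lower door interlock offline=not → no input occurs → does not occur.
Controller branch unavailable [AND]: Encoder lost=occurs, Leveling path down=not, North safety relay 2 offline=not, Reserve main contactor 2 is out=occurs → not all inputs occur → does not occur.
Drive chain lost [AND]: Brake release lost=occurs, Controller branch unavailable=not, Door operator 2 is down=not, Lower governor switch 2 trips=not → not all inputs occur → does not occur.
Elevator stuck between floors [OR]: Door loop lost=occurs, Drive chain lost=not, Main brake coil 2 faulted=not, C hoist motor 2 is down=not → at least one input occurs → occurs.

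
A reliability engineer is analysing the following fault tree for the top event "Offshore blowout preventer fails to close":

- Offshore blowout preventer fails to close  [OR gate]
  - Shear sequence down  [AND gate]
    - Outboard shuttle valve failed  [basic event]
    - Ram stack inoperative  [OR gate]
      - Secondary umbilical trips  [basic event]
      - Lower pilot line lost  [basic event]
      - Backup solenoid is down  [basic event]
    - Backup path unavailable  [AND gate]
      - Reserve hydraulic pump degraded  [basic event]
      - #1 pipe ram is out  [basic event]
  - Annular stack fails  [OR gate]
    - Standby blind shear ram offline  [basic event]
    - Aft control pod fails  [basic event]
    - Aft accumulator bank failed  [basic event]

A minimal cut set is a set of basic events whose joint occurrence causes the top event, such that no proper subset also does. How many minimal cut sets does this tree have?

6

Ram stack inoperative [OR]: union of children's cut sets → 3 cut set(s).
Backup path unavailable [AND]: one cut set from each child combined → 1 × 1 = 1 cut set(s).
Shear sequence down [AND]: one cut set from each child combined → 1 × 3 × 1 = 3 cut set(s).
Annular stack fails [OR]: union of children's cut sets → 3 cut set(s).
Offshore blowout preventer fails to close [OR]: union of children's cut sets → 6 cut set(s).
Minimal cut sets: {#1 pipe ram is out, Outboard shuttle valve failed, Reserve hydraulic pump degraded, Secondary umbilical trips}; {#1 pipe ram is out, Lower pilot line lost, Outboard shuttle valve failed, Reserve hydraulic pump degraded}; {#1 pipe ram is out, Backup solenoid is down, Outboard shuttle valve failed, Reserve hydraulic pump degraded}; {Standby blind shear ram offline}; {Aft control pod fails}; {Aft accumulator bank failed}.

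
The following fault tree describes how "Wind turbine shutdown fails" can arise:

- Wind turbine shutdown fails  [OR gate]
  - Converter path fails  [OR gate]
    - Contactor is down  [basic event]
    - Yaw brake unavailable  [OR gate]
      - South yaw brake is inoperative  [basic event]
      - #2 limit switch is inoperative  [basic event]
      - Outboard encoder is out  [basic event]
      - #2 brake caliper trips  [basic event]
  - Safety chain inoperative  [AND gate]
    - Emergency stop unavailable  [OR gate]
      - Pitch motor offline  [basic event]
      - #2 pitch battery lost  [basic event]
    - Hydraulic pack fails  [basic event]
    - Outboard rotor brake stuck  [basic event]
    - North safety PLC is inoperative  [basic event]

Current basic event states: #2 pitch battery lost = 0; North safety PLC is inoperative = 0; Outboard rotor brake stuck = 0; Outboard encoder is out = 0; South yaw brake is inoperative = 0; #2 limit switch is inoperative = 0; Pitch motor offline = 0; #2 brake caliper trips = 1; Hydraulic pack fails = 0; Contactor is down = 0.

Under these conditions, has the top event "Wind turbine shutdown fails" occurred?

Yaw brake unavailable [OR]: South yaw brake is inoperative=not, #2 limit switch is inoperative=not, Outboard encoder is out=not, #2 brake caliper trips=occurs → at least one input occurs → occurs.
Converter path fails [OR]: Contactor is down=not, Yaw brake unavailable=occurs → at least one input occurs → occurs.
Emergency stop unavailable [OR]: Pitch motor offline=not, #2 pitch battery lost=not → no input occurs → does not occur.
Safety chain inoperative [AND]: Emergency stop unavailable=not, Hydraulic pack fails=not, Outboard rotor brake stuck=not, North safety PLC is inoperative=not → not all inputs occur → does not occur.
Wind turbine shutdown fails [OR]: Converter path fails=occurs, Safety chain inoperative=not → at least one input occurs → occurs.

Yes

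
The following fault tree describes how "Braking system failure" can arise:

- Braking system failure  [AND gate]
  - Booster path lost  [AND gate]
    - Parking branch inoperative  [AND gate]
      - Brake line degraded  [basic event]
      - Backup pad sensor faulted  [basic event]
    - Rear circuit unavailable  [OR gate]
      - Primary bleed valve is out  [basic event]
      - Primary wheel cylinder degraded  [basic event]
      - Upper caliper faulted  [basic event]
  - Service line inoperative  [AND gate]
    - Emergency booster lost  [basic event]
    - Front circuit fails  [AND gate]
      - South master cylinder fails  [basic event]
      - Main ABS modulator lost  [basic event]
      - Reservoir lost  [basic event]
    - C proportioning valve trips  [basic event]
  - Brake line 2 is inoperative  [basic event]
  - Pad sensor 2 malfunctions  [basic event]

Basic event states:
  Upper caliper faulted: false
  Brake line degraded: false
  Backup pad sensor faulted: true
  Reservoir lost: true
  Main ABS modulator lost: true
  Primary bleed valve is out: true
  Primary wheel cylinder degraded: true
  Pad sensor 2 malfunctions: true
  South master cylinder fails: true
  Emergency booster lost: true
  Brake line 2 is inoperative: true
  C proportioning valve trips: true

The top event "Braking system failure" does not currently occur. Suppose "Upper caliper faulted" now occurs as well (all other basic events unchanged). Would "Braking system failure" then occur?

No

Counterfactual: set "Upper caliper faulted" to occurred.
Parking branch inoperative [AND]: Brake line degraded=not, Backup pad sensor faulted=occurs → not all inputs occur → does not occur.
Rear circuit unavailable [OR]: Primary bleed valve is out=occurs, Primary wheel cylinder degraded=occurs, Upper caliper faulted=occurs → at least one input occurs → occurs.
Booster path lost [AND]: Parking branch inoperative=not, Rear circuit unavailable=occurs → not all inputs occur → does not occur.
Front circuit fails [AND]: South master cylinder fails=occurs, Main ABS modulator lost=occurs, Reservoir lost=occurs → all inputs occur → occurs.
Service line inoperative [AND]: Emergency booster lost=occurs, Front circuit fails=occurs, C proportioning valve trips=occurs → all inputs occur → occurs.
Braking system failure [AND]: Booster path lost=not, Service line inoperative=occurs, Brake line 2 is inoperative=occurs, Pad sensor 2 malfunctions=occurs → not all inputs occur → does not occur.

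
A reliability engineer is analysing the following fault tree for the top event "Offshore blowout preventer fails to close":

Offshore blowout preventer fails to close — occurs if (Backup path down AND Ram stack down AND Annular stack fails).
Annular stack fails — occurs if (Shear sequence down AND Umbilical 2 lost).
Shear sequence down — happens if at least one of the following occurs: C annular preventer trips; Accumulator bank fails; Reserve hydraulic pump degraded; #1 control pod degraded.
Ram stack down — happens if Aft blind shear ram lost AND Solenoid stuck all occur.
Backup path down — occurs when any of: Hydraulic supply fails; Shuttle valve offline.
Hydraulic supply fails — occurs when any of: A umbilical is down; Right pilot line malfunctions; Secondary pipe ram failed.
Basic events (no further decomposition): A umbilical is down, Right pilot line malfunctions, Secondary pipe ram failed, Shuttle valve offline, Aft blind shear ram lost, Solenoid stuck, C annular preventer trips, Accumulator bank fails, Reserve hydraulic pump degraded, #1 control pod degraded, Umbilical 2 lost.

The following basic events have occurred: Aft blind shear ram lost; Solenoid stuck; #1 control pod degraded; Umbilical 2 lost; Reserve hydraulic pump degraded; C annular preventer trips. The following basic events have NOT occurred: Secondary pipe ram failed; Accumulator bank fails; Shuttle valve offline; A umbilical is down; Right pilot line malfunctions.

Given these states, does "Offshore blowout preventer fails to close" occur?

No

Hydraulic supply fails [OR]: A umbilical is down=not, Right pilot line malfunctions=not, Secondary pipe ram failed=not → no input occurs → does not occur.
Backup path down [OR]: Hydraulic supply fails=not, Shuttle valve offline=not → no input occurs → does not occur.
Ram stack down [AND]: Aft blind shear ram lost=occurs, Solenoid stuck=occurs → all inputs occur → occurs.
Shear sequence down [OR]: C annular preventer trips=occurs, Accumulator bank fails=not, Reserve hydraulic pump degraded=occurs, #1 control pod degraded=occurs → at least one input occurs → occurs.
Annular stack fails [AND]: Shear sequence down=occurs, Umbilical 2 lost=occurs → all inputs occur → occurs.
Offshore blowout preventer fails to close [AND]: Backup path down=not, Ram stack down=occurs, Annular stack fails=occurs → not all inputs occur → does not occur.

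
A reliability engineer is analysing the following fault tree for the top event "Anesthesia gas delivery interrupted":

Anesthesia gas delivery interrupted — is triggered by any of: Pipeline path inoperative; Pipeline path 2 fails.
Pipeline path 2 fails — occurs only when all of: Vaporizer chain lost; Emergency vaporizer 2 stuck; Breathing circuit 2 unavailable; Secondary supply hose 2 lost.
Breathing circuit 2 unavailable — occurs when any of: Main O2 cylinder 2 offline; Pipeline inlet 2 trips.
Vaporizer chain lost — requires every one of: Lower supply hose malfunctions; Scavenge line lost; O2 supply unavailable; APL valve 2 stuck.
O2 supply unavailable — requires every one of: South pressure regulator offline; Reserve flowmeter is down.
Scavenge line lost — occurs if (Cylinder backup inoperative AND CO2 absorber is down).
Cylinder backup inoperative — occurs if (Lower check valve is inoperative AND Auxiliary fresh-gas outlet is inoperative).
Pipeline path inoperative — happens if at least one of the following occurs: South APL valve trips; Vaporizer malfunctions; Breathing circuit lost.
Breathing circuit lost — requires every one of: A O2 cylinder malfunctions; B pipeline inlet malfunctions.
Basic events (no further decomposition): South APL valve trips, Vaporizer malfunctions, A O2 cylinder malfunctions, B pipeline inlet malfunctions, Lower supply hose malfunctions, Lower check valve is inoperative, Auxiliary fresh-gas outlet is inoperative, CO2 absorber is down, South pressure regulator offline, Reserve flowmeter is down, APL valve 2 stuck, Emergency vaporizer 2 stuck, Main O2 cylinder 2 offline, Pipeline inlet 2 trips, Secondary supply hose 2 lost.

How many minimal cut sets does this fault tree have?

5

Breathing circuit lost [AND]: one cut set from each child combined → 1 × 1 = 1 cut set(s).
Pipeline path inoperative [OR]: union of children's cut sets → 3 cut set(s).
Cylinder backup inoperative [AND]: one cut set from each child combined → 1 × 1 = 1 cut set(s).
Scavenge line lost [AND]: one cut set from each child combined → 1 × 1 = 1 cut set(s).
O2 supply unavailable [AND]: one cut set from each child combined → 1 × 1 = 1 cut set(s).
Vaporizer chain lost [AND]: one cut set from each child combined → 1 × 1 × 1 × 1 = 1 cut set(s).
Breathing circuit 2 unavailable [OR]: union of children's cut sets → 2 cut set(s).
Pipeline path 2 fails [AND]: one cut set from each child combined → 1 × 1 × 2 × 1 = 2 cut set(s).
Anesthesia gas delivery interrupted [OR]: union of children's cut sets → 5 cut set(s).
Minimal cut sets: {South APL valve trips}; {Vaporizer malfunctions}; {A O2 cylinder malfunctions, B pipeline inlet malfunctions}; {APL valve 2 stuck, Auxiliary fresh-gas outlet is inoperative, CO2 absorber is down, Emergency vaporizer 2 stuck, Lower check valve is inoperative, Lower supply hose malfunctions, Main O2 cylinder 2 offline, Reserve flowmeter is down, Secondary supply hose 2 lost, South pressure regulator offline}; {APL valve 2 stuck, Auxiliary fresh-gas outlet is inoperative, CO2 absorber is down, Emergency vaporizer 2 stuck, Lower check valve is inoperative, Lower supply hose malfunctions, Pipeline inlet 2 trips, Reserve flowmeter is down, Secondary supply hose 2 lost, South pressure regulator offline}.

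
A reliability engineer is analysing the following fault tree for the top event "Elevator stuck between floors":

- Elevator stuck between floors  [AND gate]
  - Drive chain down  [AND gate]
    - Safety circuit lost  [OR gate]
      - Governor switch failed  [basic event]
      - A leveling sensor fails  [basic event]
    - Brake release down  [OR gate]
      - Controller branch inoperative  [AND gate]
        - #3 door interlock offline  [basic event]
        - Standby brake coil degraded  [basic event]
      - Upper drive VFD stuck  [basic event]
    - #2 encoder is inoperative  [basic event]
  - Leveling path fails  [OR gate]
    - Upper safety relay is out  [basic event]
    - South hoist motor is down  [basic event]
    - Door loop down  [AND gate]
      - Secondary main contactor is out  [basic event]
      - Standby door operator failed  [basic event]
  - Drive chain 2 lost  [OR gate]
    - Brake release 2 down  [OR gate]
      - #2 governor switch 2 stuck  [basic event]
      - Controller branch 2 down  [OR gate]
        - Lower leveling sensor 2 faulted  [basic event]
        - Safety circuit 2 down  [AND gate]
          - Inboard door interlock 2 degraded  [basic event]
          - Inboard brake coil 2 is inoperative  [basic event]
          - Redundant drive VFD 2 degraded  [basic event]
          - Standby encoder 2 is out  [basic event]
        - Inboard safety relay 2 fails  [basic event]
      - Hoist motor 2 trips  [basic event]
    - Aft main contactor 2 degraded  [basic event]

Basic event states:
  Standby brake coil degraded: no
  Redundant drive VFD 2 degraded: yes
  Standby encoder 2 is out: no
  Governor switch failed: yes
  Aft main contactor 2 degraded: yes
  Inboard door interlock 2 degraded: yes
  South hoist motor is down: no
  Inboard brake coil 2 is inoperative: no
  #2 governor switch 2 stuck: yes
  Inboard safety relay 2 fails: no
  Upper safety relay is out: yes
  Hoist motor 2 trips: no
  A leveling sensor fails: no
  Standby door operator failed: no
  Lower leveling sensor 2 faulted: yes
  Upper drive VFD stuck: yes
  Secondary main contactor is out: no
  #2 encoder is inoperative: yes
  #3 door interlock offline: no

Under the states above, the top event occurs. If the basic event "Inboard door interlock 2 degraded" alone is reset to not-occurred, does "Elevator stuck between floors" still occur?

Counterfactual: set "Inboard door interlock 2 degraded" to not occurred.
Safety circuit lost [OR]: Governor switch failed=occurs, A leveling sensor fails=not → at least one input occurs → occurs.
Controller branch inoperative [AND]: #3 door interlock offline=not, Standby brake coil degraded=not → not all inputs occur → does not occur.
Brake release down [OR]: Controller branch inoperative=not, Upper drive VFD stuck=occurs → at least one input occurs → occurs.
Drive chain down [AND]: Safety circuit lost=occurs, Brake release down=occurs, #2 encoder is inoperative=occurs → all inputs occur → occurs.
Door loop down [AND]: Secondary main contactor is out=not, Standby door operator failed=not → not all inputs occur → does not occur.
Leveling path fails [OR]: Upper safety relay is out=occurs, South hoist motor is down=not, Door loop down=not → at least one input occurs → occurs.
Safety circuit 2 down [AND]: Inboard door interlock 2 degraded=not, Inboard brake coil 2 is inoperative=not, Redundant drive VFD 2 degraded=occurs, Standby encoder 2 is out=not → not all inputs occur → does not occur.
Controller branch 2 down [OR]: Lower leveling sensor 2 faulted=occurs, Safety circuit 2 down=not, Inboard safety relay 2 fails=not → at least one input occurs → occurs.
Brake release 2 down [OR]: #2 governor switch 2 stuck=occurs, Controller branch 2 down=occurs, Hoist motor 2 trips=not → at least one input occurs → occurs.
Drive chain 2 lost [OR]: Brake release 2 down=occurs, Aft main contactor 2 degraded=occurs → at least one input occurs → occurs.
Elevator stuck between floors [AND]: Drive chain down=occurs, Leveling path fails=occurs, Drive chain 2 lost=occurs → all inputs occur → occurs.

Yes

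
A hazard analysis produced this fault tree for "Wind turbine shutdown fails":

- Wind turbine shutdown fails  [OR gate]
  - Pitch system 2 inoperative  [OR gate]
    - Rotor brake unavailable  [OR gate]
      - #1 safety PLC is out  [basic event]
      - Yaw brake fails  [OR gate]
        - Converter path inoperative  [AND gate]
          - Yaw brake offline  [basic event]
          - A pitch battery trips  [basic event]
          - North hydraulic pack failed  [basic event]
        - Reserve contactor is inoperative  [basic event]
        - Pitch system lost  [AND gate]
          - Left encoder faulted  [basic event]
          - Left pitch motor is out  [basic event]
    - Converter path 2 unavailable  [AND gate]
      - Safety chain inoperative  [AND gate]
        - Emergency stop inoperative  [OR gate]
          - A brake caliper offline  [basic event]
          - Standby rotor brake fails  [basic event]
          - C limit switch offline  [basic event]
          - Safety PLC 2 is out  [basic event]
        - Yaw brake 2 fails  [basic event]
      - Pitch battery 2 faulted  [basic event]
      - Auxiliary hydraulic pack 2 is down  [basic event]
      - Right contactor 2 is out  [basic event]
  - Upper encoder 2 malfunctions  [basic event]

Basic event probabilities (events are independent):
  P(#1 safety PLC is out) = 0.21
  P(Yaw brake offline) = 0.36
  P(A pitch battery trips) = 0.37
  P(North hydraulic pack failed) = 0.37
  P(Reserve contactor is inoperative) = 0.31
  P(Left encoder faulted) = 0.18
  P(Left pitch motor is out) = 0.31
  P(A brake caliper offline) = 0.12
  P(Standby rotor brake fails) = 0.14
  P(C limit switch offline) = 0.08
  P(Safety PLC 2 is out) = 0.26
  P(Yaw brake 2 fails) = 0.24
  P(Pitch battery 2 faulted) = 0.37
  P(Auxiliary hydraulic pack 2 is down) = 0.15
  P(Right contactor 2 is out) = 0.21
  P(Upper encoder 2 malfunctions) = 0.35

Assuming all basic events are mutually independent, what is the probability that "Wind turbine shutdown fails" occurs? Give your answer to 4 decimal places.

P(Converter path inoperative) [AND] = 0.36 × 0.37 × 0.37 = 0.049284
P(Pitch system lost) [AND] = 0.18 × 0.31 = 0.055800
P(Yaw brake fails) [OR] = 1 − (1−0.049284) × (1−0.31) × (1−0.055800) = 0.380610
P(Rotor brake unavailable) [OR] = 1 − (1−0.21) × (1−0.380610) = 0.510682
P(Emergency stop inoperative) [OR] = 1 − (1−0.12) × (1−0.14) × (1−0.08) × (1−0.26) = 0.484771
P(Safety chain inoperative) [AND] = 0.484771 × 0.24 = 0.116345
P(Converter path 2 unavailable) [AND] = 0.116345 × 0.37 × 0.15 × 0.21 = 0.001356
P(Pitch system 2 inoperative) [OR] = 1 − (1−0.510682) × (1−0.001356) = 0.511346
P(Wind turbine shutdown fails) [OR] = 1 − (1−0.511346) × (1−0.35) = 0.682375
Rounded to 4 decimal places: P(Wind turbine shutdown fails) ≈ 0.6824.

0.6824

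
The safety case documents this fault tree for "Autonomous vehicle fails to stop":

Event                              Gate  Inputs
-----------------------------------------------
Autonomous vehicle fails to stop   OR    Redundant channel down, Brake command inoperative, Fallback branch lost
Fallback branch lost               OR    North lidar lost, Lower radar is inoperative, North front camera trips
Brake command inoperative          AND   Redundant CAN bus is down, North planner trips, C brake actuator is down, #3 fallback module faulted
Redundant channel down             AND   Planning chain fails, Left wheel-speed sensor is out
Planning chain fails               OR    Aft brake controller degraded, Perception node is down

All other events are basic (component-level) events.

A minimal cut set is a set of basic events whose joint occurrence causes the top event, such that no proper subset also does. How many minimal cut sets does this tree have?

6

Planning chain fails [OR]: union of children's cut sets → 2 cut set(s).
Redundant channel down [AND]: one cut set from each child combined → 2 × 1 = 2 cut set(s).
Brake command inoperative [AND]: one cut set from each child combined → 1 × 1 × 1 × 1 = 1 cut set(s).
Fallback branch lost [OR]: union of children's cut sets → 3 cut set(s).
Autonomous vehicle fails to stop [OR]: union of children's cut sets → 6 cut set(s).
Minimal cut sets: {Aft brake controller degraded, Left wheel-speed sensor is out}; {Left wheel-speed sensor is out, Perception node is down}; {#3 fallback module faulted, C brake actuator is down, North planner trips, Redundant CAN bus is down}; {North lidar lost}; {Lower radar is inoperative}; {North front camera trips}.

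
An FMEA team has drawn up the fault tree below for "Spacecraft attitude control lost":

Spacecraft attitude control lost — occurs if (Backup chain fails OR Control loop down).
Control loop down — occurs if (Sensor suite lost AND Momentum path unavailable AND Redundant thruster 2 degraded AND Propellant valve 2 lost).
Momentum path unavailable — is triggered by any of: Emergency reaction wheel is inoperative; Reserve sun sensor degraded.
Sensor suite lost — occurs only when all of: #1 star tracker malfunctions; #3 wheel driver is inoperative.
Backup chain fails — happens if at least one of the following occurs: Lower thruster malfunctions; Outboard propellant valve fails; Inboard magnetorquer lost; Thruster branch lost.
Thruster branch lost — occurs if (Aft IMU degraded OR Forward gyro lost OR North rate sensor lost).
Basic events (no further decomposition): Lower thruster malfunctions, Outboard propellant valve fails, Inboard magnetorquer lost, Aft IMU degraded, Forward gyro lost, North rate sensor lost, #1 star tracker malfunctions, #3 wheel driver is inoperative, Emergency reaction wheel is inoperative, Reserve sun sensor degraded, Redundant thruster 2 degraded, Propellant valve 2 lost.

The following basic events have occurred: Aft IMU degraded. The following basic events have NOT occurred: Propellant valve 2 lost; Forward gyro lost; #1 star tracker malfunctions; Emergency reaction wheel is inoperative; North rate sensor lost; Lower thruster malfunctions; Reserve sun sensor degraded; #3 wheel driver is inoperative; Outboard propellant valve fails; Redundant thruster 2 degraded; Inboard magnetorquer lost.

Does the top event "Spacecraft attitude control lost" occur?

Thruster branch lost [OR]: Aft IMU degraded=occurs, Forward gyro lost=not, North rate sensor lost=not → at least one input occurs → occurs.
Backup chain fails [OR]: Lower thruster malfunctions=not, Outboard propellant valve fails=not, Inboard magnetorquer lost=not, Thruster branch lost=occurs → at least one input occurs → occurs.
Sensor suite lost [AND]: #1 star tracker malfunctions=not, #3 wheel driver is inoperative=not → not all inputs occur → does not occur.
Momentum path unavailable [OR]: Emergency reaction wheel is inoperative=not, Reserve sun sensor degraded=not → no input occurs → does not occur.
Control loop down [AND]: Sensor suite lost=not, Momentum path unavailable=not, Redundant thruster 2 degraded=not, Propellant valve 2 lost=not → not all inputs occur → does not occur.
Spacecraft attitude control lost [OR]: Backup chain fails=occurs, Control loop down=not → at least one input occurs → occurs.

Yes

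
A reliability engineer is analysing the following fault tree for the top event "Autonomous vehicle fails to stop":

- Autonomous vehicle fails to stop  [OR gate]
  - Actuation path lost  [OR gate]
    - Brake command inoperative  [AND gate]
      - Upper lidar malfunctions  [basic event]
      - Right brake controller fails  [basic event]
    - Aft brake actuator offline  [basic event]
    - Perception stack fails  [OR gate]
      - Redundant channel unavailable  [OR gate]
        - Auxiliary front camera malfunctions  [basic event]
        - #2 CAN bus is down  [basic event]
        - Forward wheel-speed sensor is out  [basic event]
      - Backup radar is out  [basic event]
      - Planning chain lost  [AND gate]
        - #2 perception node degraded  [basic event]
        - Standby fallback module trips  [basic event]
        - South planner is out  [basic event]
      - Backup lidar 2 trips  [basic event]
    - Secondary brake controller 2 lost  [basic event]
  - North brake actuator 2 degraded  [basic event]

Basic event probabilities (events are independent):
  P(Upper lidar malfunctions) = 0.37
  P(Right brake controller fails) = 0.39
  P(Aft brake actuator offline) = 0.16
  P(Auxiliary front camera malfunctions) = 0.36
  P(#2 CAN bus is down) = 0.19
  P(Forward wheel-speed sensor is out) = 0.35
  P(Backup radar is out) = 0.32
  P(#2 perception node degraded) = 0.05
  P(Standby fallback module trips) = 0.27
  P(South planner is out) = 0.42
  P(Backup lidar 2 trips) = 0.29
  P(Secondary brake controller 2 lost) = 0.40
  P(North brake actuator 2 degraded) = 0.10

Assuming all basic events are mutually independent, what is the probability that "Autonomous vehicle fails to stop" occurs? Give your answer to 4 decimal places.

0.9372

P(Brake command inoperative) [AND] = 0.37 × 0.39 = 0.144300
P(Redundant channel unavailable) [OR] = 1 − (1−0.36) × (1−0.19) × (1−0.35) = 0.663040
P(Planning chain lost) [AND] = 0.05 × 0.27 × 0.42 = 0.005670
P(Perception stack fails) [OR] = 1 − (1−0.663040) × (1−0.32) × (1−0.005670) × (1−0.29) = 0.838238
P(Actuation path lost) [OR] = 1 − (1−0.144300) × (1−0.16) × (1−0.838238) × (1−0.40) = 0.930236
P(Autonomous vehicle fails to stop) [OR] = 1 − (1−0.930236) × (1−0.10) = 0.937212
Rounded to 4 decimal places: P(Autonomous vehicle fails to stop) ≈ 0.9372.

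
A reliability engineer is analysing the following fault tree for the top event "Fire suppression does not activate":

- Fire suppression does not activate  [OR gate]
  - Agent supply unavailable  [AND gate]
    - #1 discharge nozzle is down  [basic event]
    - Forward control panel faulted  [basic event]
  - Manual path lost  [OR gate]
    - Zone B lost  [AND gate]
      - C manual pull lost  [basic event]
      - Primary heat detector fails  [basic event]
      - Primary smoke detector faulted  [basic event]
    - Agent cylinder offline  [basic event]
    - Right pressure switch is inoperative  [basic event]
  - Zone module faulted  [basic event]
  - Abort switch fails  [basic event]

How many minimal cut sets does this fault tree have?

Agent supply unavailable [AND]: one cut set from each child combined → 1 × 1 = 1 cut set(s).
Zone B lost [AND]: one cut set from each child combined → 1 × 1 × 1 = 1 cut set(s).
Manual path lost [OR]: union of children's cut sets → 3 cut set(s).
Fire suppression does not activate [OR]: union of children's cut sets → 6 cut set(s).
Minimal cut sets: {#1 discharge nozzle is down, Forward control panel faulted}; {C manual pull lost, Primary heat detector fails, Primary smoke detector faulted}; {Agent cylinder offline}; {Right pressure switch is inoperative}; {Zone module faulted}; {Abort switch fails}.

6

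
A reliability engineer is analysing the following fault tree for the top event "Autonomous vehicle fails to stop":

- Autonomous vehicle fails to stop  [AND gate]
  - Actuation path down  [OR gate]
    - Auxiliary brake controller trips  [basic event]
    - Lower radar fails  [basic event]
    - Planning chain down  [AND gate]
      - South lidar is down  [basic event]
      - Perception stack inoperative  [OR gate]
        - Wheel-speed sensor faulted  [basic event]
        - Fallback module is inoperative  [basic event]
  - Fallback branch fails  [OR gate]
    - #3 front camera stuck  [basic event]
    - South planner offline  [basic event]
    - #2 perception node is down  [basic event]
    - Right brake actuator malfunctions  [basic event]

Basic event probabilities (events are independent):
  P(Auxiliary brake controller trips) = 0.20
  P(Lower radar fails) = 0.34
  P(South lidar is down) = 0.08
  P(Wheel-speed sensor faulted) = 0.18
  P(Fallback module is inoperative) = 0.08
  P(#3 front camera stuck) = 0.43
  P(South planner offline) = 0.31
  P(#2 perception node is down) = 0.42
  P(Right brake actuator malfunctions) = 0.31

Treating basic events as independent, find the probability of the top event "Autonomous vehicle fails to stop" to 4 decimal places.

0.4064

P(Perception stack inoperative) [OR] = 1 − (1−0.18) × (1−0.08) = 0.245600
P(Planning chain down) [AND] = 0.08 × 0.245600 = 0.019648
P(Actuation path down) [OR] = 1 − (1−0.20) × (1−0.34) × (1−0.019648) = 0.482374
P(Fallback branch fails) [OR] = 1 − (1−0.43) × (1−0.31) × (1−0.42) × (1−0.31) = 0.842601
P(Autonomous vehicle fails to stop) [AND] = 0.482374 × 0.842601 = 0.406449
Rounded to 4 decimal places: P(Autonomous vehicle fails to stop) ≈ 0.4064.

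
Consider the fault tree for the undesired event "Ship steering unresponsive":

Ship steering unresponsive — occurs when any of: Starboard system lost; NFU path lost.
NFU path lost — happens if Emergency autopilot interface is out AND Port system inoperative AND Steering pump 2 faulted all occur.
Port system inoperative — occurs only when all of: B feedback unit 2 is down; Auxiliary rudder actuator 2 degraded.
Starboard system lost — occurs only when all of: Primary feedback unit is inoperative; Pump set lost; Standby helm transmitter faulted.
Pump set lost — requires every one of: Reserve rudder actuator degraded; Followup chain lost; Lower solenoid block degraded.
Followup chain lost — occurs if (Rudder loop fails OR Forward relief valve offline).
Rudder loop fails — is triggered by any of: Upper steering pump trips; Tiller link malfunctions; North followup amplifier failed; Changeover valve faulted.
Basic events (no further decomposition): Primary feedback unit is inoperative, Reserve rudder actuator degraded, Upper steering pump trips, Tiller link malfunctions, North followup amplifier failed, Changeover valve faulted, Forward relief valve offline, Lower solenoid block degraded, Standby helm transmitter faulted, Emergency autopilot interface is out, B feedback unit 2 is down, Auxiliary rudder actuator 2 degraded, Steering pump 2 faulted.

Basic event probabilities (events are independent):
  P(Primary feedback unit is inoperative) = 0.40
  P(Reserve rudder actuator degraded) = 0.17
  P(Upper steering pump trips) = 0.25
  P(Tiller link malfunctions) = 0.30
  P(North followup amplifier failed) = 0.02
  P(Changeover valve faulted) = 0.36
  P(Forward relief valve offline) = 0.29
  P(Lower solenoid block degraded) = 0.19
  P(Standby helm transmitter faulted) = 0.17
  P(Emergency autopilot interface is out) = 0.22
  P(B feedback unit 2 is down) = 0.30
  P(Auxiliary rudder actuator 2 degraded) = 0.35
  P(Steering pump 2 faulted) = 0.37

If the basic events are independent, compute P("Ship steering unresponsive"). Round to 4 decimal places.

P(Rudder loop fails) [OR] = 1 − (1−0.25) × (1−0.30) × (1−0.02) × (1−0.36) = 0.670720
P(Followup chain lost) [OR] = 1 − (1−0.670720) × (1−0.29) = 0.766211
P(Pump set lost) [AND] = 0.17 × 0.766211 × 0.19 = 0.024749
P(Starboard system lost) [AND] = 0.40 × 0.024749 × 0.17 = 0.001683
P(Port system inoperative) [AND] = 0.30 × 0.35 = 0.105000
P(NFU path lost) [AND] = 0.22 × 0.105000 × 0.37 = 0.008547
P(Ship steering unresponsive) [OR] = 1 − (1−0.001683) × (1−0.008547) = 0.010216
Rounded to 4 decimal places: P(Ship steering unresponsive) ≈ 0.0102.

0.0102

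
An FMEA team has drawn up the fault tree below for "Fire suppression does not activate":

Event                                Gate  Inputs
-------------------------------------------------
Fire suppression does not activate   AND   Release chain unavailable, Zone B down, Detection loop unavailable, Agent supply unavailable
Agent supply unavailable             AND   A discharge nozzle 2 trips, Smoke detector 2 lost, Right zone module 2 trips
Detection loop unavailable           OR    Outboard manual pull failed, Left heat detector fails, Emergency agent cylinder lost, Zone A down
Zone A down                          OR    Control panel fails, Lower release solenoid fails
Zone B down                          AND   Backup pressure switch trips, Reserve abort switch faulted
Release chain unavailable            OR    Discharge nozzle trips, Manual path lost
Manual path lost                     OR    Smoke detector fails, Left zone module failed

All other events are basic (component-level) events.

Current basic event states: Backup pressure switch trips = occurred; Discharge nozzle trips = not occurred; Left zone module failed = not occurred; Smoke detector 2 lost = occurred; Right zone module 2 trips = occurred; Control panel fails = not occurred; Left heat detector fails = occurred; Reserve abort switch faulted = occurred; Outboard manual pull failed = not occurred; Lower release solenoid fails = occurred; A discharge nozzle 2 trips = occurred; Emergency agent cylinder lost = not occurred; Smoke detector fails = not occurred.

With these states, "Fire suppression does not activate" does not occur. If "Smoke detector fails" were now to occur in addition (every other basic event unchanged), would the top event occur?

Yes

Counterfactual: set "Smoke detector fails" to occurred.
Manual path lost [OR]: Smoke detector fails=occurs, Left zone module failed=not → at least one input occurs → occurs.
Release chain unavailable [OR]: Discharge nozzle trips=not, Manual path lost=occurs → at least one input occurs → occurs.
Zone B down [AND]: Backup pressure switch trips=occurs, Reserve abort switch faulted=occurs → all inputs occur → occurs.
Zone A down [OR]: Control panel fails=not, Lower release solenoid fails=occurs → at least one input occurs → occurs.
Detection loop unavailable [OR]: Outboard manual pull failed=not, Left heat detector fails=occurs, Emergency agent cylinder lost=not, Zone A down=occurs → at least one input occurs → occurs.
Agent supply unavailable [AND]: A discharge nozzle 2 trips=occurs, Smoke detector 2 lost=occurs, Right zone module 2 trips=occurs → all inputs occur → occurs.
Fire suppression does not activate [AND]: Release chain unavailable=occurs, Zone B down=occurs, Detection loop unavailable=occurs, Agent supply unavailable=occurs → all inputs occur → occurs.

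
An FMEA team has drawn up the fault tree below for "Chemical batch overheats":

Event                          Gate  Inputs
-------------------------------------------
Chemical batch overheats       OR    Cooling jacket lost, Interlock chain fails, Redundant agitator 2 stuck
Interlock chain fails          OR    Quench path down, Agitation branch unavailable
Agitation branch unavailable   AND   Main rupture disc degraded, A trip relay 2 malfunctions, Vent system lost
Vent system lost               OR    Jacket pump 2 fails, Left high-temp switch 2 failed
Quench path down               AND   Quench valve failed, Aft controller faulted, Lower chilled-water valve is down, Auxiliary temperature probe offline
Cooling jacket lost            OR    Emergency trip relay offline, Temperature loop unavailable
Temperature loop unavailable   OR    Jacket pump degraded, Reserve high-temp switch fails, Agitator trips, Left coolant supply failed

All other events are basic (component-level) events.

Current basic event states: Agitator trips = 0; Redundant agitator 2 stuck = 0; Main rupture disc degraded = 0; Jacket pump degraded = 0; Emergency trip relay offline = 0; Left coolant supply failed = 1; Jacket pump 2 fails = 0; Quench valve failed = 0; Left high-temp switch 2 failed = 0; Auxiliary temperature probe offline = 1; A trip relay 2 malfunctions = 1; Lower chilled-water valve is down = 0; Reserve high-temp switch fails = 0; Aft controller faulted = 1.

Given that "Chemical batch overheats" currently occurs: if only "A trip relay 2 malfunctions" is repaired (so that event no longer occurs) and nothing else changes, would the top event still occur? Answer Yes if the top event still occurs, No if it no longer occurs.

Counterfactual: set "A trip relay 2 malfunctions" to not occurred.
Temperature loop unavailable [OR]: Jacket pump degraded=not, Reserve high-temp switch fails=not, Agitator trips=not, Left coolant supply failed=occurs → at least one input occurs → occurs.
Cooling jacket lost [OR]: Emergency trip relay offline=not, Temperature loop unavailable=occurs → at least one input occurs → occurs.
Quench path down [AND]: Quench valve failed=not, Aft controller faulted=occurs, Lower chilled-water valve is down=not, Auxiliary temperature probe offline=occurs → not all inputs occur → does not occur.
Vent system lost [OR]: Jacket pump 2 fails=not, Left high-temp switch 2 failed=not → no input occurs → does not occur.
Agitation branch unavailable [AND]: Main rupture disc degraded=not, A trip relay 2 malfunctions=not, Vent system lost=not → not all inputs occur → does not occur.
Interlock chain fails [OR]: Quench path down=not, Agitation branch unavailable=not → no input occurs → does not occur.
Chemical batch overheats [OR]: Cooling jacket lost=occurs, Interlock chain fails=not, Redundant agitator 2 stuck=not → at least one input occurs → occurs.

Yes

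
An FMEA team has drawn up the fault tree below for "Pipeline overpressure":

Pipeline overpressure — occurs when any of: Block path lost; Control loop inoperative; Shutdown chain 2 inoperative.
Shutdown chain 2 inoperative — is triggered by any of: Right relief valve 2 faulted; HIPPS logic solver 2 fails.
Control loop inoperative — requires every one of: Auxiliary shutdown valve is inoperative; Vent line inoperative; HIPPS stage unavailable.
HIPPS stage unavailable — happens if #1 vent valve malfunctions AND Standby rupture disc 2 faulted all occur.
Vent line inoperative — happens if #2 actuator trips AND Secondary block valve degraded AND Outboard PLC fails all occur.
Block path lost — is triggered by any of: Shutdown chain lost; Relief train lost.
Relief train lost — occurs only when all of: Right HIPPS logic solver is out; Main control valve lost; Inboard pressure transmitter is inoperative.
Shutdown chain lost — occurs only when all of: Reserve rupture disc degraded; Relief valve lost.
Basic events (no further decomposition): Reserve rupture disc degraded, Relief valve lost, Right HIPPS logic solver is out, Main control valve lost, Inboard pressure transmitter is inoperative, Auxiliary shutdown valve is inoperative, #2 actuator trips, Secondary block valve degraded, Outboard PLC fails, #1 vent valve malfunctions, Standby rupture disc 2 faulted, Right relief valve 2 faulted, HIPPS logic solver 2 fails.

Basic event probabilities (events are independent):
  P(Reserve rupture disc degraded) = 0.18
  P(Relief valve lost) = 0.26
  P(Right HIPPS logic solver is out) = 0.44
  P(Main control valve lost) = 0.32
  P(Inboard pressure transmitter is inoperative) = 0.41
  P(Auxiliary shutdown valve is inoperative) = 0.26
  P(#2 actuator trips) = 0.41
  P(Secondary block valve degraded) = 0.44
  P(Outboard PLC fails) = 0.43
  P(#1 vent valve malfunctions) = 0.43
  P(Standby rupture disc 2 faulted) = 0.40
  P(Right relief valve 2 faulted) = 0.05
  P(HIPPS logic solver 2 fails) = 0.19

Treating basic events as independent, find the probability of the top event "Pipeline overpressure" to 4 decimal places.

P(Shutdown chain lost) [AND] = 0.18 × 0.26 = 0.046800
P(Relief train lost) [AND] = 0.44 × 0.32 × 0.41 = 0.057728
P(Block path lost) [OR] = 1 − (1−0.046800) × (1−0.057728) = 0.101826
P(Vent line inoperative) [AND] = 0.41 × 0.44 × 0.43 = 0.077572
P(HIPPS stage unavailable) [AND] = 0.43 × 0.40 = 0.172000
P(Control loop inoperative) [AND] = 0.26 × 0.077572 × 0.172000 = 0.003469
P(Shutdown chain 2 inoperative) [OR] = 1 − (1−0.05) × (1−0.19) = 0.230500
P(Pipeline overpressure) [OR] = 1 − (1−0.101826) × (1−0.003469) × (1−0.230500) = 0.311253
Rounded to 4 decimal places: P(Pipeline overpressure) ≈ 0.3113.

0.3113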